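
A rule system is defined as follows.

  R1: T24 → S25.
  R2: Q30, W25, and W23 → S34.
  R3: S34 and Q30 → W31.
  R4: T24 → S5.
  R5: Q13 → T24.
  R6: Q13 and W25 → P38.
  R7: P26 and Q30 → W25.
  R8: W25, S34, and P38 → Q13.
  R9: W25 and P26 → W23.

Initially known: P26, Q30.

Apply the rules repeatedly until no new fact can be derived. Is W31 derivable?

Yes

From P26 and Q30, R7 gives W25.
W25 and P26 hold, so W23 follows (R9).
Q30, W25, and W23 hold, so S34 follows (R2).
From S34 and Q30, R3 gives W31.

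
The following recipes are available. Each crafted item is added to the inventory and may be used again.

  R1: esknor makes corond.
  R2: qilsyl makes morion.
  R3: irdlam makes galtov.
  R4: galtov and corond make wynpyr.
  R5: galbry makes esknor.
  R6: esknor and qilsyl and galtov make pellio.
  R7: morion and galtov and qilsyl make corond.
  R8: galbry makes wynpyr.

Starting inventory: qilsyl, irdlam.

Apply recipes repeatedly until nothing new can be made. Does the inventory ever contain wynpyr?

Yes

Using R2, qilsyl makes morion.
Using R3, irdlam makes galtov.
Using R7, morion, galtov, and qilsyl make corond.
Using R4, galtov and corond make wynpyr.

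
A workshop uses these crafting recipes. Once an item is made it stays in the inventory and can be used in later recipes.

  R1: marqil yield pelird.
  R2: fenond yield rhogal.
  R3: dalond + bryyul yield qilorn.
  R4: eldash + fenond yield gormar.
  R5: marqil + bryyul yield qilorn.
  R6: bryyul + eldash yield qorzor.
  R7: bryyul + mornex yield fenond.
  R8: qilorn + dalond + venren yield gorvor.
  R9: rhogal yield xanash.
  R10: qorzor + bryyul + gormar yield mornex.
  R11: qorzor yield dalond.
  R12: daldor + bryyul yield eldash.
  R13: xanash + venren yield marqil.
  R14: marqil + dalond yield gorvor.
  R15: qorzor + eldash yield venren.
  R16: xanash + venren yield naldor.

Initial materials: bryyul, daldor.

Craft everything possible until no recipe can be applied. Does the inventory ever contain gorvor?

Yes

daldor + bryyul → eldash (R12).
bryyul + eldash → qorzor (R6).
Using R15, qorzor and eldash make venren.
Using R11, qorzor makes dalond.
dalond + bryyul → qilorn (R3).
qilorn + dalond + venren → gorvor (R8).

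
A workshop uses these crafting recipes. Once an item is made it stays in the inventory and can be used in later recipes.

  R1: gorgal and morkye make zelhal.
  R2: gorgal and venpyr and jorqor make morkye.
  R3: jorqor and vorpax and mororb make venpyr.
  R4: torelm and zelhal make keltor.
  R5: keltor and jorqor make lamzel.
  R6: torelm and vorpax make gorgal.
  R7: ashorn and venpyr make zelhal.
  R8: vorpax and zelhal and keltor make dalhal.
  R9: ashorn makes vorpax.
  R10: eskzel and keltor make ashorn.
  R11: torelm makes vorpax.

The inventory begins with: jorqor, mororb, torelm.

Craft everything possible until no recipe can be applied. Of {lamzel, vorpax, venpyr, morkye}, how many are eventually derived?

4

Using R11, torelm makes vorpax.
torelm and vorpax → gorgal (R6).
jorqor and vorpax and mororb → venpyr (R3).
gorgal and venpyr and jorqor → morkye (R2).
Using R1, gorgal and morkye make zelhal.
Using R4, torelm and zelhal make keltor.
keltor and jorqor → lamzel (R5).
lamzel: reached.
vorpax: reached.
venpyr: reached.
morkye: reached.
All 4 are reached.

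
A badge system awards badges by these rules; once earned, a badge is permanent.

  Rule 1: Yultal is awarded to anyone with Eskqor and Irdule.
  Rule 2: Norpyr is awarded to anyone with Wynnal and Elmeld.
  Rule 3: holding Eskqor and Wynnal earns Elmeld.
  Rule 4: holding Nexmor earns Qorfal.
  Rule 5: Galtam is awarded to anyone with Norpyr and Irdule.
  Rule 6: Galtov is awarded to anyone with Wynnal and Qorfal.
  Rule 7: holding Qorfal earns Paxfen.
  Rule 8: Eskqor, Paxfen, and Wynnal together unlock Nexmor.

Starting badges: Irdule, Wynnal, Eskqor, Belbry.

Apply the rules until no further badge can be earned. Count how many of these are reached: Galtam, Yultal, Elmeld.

3

With Eskqor and Wynnal, Elmeld is earned (Rule 3).
With Eskqor and Irdule, Yultal is earned (Rule 1).
With Wynnal and Elmeld, Norpyr is earned (Rule 2).
With Norpyr and Irdule, Galtam is earned (Rule 5).
Galtam: reached.
Yultal: reached.
Elmeld: reached.
All 3 are reached.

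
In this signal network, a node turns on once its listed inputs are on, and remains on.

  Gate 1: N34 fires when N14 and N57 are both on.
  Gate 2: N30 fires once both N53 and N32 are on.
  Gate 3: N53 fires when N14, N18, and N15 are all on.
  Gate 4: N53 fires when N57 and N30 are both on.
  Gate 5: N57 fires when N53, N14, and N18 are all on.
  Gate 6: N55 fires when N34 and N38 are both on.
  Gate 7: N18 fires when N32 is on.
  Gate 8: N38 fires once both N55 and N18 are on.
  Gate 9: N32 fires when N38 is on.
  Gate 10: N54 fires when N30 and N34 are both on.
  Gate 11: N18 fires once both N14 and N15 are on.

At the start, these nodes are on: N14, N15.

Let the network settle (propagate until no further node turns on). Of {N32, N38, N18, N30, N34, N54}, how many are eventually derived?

2

N14 and N15 are on, so N18 fires (Gate 11).
N14, N18, and N15 are on, so N53 fires (Gate 3).
Gate 5: N53, N14, and N18 on → N57 on.
N14 and N57 are on, so N34 fires (Gate 1).
N32 would need N38 (Gate 9), but N38 never turns on.
N38 would need N55 and N18 (Gate 8), but N55 never turns on.
N18: reached.
N30 would need N53 and N32 (Gate 2), but N32 never turns on.
N34: reached.
N54 would need N30 and N34 (Gate 10), but N30 never turns on.
Reached: N18 and N34 — 2 of the 6.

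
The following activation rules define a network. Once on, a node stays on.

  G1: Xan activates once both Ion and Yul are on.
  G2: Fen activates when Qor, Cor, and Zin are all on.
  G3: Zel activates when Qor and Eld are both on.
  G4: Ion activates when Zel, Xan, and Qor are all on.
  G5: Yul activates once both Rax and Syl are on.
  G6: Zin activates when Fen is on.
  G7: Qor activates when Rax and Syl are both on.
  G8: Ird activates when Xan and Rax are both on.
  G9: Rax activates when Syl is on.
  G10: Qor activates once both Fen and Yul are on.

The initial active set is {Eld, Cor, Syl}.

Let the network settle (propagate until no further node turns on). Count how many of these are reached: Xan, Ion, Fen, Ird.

0

Xan would need Ion and Yul (G1), but Ion never turns on.
Ion would need Zel, Xan, and Qor (G4), but Xan never turns on.
Fen would need Qor, Cor, and Zin (G2), but Zin never turns on.
Ird would need Xan and Rax (G8), but Xan never turns on.
None of the 4 are reached.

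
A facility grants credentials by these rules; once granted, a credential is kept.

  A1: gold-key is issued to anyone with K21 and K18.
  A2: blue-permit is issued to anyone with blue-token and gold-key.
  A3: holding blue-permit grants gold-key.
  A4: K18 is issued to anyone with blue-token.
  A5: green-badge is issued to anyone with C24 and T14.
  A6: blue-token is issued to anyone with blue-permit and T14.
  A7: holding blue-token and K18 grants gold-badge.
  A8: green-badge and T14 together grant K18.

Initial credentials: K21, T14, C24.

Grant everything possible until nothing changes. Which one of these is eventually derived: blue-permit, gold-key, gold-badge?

gold-key

Holding C24 and T14 grants green-badge (A5).
Holding green-badge and T14 grants K18 (A8).
Holding K21 and K18 grants gold-key (A1).
blue-permit would need blue-token and gold-key (A2), but blue-token is never granted. gold-badge would need blue-token and K18 (A7), but blue-token is never granted.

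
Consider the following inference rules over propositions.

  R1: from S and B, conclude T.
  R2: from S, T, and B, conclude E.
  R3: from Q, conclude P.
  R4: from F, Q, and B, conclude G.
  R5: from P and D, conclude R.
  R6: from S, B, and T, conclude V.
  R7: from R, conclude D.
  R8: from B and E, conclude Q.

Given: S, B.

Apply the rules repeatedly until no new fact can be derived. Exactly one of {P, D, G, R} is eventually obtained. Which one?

P

From S and B, R1 gives T.
From S, T, and B, R2 gives E.
From B and E, R8 gives Q.
From Q, R3 gives P.
D would need R (R7), but R is never established. R would need P and D (R5), but D is never established. G would need F, Q, and B (R4), but F is never established.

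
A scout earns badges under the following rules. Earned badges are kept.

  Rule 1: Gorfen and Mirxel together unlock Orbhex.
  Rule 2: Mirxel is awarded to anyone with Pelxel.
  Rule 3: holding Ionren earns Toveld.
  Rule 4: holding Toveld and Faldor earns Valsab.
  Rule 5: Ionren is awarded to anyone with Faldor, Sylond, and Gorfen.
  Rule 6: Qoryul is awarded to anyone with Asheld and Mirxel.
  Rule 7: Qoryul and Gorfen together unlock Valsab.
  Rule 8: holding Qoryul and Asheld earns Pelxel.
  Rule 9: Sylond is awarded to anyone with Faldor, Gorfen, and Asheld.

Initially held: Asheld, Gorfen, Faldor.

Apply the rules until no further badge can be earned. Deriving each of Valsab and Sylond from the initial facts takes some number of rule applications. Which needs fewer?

Sylond: With Faldor, Gorfen, and Asheld, Sylond is earned (Rule 9). [1 rule application]
Valsab: With Faldor, Gorfen, and Asheld, Sylond is earned (Rule 9). With Faldor, Sylond, and Gorfen, Ionren is earned (Rule 5). With Ionren, Toveld is earned (Rule 3). With Toveld and Faldor, Valsab is earned (Rule 4). [4 rule applications]
Sylond needs fewer.

Sylond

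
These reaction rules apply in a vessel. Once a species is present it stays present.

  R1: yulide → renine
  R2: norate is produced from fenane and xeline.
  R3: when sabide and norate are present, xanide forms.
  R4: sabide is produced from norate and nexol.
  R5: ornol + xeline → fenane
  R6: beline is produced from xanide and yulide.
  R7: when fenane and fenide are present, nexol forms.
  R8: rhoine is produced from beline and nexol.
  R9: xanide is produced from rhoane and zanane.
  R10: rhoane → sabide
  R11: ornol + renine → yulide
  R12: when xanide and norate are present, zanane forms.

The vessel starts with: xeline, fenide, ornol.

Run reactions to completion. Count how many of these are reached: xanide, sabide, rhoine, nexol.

3

ornol and xeline present → fenane forms (R5).
fenane and xeline present → norate forms (R2).
fenane and fenide present → nexol forms (R7).
norate and nexol present → sabide forms (R4).
sabide and norate present → xanide forms (R3).
xanide: reached.
sabide: reached.
rhoine would need beline and nexol (R8), but beline never forms.
nexol: reached.
Reached: xanide, sabide, and nexol — 3 of the 4.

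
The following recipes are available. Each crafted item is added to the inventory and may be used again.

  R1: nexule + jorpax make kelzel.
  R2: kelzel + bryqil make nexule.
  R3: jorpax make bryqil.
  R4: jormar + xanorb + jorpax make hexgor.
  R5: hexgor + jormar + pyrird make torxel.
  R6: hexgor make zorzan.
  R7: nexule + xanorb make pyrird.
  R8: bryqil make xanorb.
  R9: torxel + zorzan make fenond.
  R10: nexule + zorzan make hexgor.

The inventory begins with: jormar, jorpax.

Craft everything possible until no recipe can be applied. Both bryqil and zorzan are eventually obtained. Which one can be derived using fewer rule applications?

bryqil

bryqil: jorpax → bryqil (R3). [1 rule application]
zorzan: Using R3, jorpax makes bryqil. bryqil → xanorb (R8). Using R4, jormar, xanorb, and jorpax make hexgor. hexgor → zorzan (R6). [4 rule applications]
bryqil needs fewer.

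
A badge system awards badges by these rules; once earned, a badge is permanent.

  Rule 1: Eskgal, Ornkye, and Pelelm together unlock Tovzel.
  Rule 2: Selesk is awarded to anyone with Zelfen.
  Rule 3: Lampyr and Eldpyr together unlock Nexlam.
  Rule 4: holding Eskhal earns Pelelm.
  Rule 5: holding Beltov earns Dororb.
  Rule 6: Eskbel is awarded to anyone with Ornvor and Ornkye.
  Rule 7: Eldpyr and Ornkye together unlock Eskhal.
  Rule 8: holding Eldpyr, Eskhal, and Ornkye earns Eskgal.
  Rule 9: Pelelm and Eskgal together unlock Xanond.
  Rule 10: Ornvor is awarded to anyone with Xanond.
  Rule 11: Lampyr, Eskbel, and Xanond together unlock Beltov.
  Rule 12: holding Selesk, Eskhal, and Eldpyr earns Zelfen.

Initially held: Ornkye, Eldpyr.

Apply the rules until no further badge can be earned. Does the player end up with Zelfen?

Zelfen would need Selesk, Eskhal, and Eldpyr (Rule 12), but Selesk is never earned.

No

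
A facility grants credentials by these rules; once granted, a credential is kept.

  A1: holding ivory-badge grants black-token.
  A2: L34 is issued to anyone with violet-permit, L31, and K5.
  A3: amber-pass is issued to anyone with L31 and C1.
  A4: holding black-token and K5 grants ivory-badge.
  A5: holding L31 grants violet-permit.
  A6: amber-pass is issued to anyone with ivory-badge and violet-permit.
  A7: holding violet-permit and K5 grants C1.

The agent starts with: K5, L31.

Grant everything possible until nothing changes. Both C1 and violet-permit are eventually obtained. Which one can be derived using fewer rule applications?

violet-permit: Holding L31 grants violet-permit (A5). [1 rule application]
C1: Holding L31 grants violet-permit (A5). Holding violet-permit and K5 grants C1 (A7). [2 rule applications]
violet-permit needs fewer.

violet-permit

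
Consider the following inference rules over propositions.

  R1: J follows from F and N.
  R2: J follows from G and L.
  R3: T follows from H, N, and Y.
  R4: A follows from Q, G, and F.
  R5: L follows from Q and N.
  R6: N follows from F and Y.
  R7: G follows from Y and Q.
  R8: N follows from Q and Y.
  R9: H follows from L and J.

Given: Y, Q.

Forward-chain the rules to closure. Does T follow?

Yes

Q and Y hold, so N follows (R8).
From Y and Q, R7 gives G.
From Q and N, R5 gives L.
G and L hold, so J follows (R2).
From L and J, R9 gives H.
From H, N, and Y, R3 gives T.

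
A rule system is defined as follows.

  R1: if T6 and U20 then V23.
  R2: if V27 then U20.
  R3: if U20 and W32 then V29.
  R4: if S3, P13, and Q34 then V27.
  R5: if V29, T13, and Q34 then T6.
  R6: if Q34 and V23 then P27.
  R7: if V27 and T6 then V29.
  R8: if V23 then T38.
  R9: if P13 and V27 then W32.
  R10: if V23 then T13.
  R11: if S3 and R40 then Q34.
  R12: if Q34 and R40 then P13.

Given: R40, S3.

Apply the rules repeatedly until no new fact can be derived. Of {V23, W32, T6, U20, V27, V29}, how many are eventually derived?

S3 and R40 hold, so Q34 follows (R11).
Q34 and R40 hold, so P13 follows (R12).
S3, P13, and Q34 hold, so V27 follows (R4).
From P13 and V27, R9 gives W32.
V27 holds, so U20 follows (R2).
From U20 and W32, R3 gives V29.
V23 would need T6 and U20 (R1), but T6 is never established.
W32: reached.
T6 would need V29, T13, and Q34 (R5), but T13 is never established.
U20: reached.
V27: reached.
V29: reached.
Reached: W32, U20, V27, and V29 — 4 of the 6.

4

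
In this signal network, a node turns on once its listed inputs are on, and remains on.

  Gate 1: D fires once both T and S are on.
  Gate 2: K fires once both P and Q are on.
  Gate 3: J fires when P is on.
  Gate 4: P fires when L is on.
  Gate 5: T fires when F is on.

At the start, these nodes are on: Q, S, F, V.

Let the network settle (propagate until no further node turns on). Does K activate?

No

K would need P and Q (Gate 2), but P never turns on.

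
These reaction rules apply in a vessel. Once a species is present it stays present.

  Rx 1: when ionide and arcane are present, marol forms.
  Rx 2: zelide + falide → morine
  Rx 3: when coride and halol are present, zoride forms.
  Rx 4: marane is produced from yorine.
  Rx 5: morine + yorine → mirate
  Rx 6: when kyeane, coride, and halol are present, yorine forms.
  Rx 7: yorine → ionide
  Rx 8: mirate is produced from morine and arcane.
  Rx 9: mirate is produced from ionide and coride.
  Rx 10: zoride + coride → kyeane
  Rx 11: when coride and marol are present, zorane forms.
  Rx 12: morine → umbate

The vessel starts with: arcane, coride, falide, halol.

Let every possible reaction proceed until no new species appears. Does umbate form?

umbate would need morine (Rx 12), but morine never forms.

No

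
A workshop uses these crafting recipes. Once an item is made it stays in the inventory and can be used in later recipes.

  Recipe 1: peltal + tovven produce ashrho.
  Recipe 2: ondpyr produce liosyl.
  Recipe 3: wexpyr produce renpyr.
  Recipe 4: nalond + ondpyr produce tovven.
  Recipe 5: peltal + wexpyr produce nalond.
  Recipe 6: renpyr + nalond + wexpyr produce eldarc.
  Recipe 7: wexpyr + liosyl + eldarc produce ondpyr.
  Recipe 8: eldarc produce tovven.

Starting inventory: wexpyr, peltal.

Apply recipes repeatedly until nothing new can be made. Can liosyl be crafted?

liosyl would need ondpyr (Recipe 2), but ondpyr is never obtained.

No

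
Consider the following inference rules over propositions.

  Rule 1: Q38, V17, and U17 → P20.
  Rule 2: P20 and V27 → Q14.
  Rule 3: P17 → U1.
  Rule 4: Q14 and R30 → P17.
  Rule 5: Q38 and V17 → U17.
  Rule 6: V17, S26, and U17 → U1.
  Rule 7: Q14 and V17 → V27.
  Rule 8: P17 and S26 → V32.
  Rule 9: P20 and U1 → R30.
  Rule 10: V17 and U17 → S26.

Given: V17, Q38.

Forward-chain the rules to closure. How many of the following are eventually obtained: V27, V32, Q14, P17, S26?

From Q38 and V17, Rule 5 gives U17.
V17 and U17 hold, so S26 follows (Rule 10).
V27 would need Q14 and V17 (Rule 7), but Q14 is never established.
V32 would need P17 and S26 (Rule 8), but P17 is never established.
Q14 would need P20 and V27 (Rule 2), but V27 is never established.
P17 would need Q14 and R30 (Rule 4), but Q14 is never established.
S26: reached.
Reached: S26 — 1 of the 5.

1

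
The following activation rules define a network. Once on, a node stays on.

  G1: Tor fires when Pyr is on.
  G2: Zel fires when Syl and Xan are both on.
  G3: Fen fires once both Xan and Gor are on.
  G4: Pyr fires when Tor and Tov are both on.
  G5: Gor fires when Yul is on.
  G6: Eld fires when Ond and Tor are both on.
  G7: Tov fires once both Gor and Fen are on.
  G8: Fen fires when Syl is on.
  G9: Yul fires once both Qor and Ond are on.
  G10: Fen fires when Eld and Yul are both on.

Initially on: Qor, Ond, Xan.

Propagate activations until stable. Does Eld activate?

No

Eld would need Ond and Tor (G6), but Tor never turns on.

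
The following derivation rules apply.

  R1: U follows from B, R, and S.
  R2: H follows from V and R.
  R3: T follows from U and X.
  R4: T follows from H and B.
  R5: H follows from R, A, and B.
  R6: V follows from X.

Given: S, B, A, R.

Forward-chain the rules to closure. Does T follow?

Yes

From R, A, and B, R5 gives H.
From H and B, R4 gives T.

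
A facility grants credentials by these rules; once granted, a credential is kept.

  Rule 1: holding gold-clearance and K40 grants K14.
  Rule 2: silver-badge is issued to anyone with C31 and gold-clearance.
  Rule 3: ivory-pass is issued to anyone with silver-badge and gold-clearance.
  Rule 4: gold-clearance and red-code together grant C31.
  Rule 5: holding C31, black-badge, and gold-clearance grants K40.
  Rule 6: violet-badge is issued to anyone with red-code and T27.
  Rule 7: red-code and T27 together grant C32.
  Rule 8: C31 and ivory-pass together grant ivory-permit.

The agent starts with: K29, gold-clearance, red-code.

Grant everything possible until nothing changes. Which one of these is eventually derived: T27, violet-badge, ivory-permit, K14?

ivory-permit

Holding gold-clearance and red-code grants C31 (Rule 4).
Holding C31 and gold-clearance grants silver-badge (Rule 2).
Holding silver-badge and gold-clearance grants ivory-pass (Rule 3).
Holding C31 and ivory-pass grants ivory-permit (Rule 8).
No rule produces T27, and it is not given. K14 would need gold-clearance and K40 (Rule 1), but K40 is never granted. violet-badge would need red-code and T27 (Rule 6), but T27 is never granted.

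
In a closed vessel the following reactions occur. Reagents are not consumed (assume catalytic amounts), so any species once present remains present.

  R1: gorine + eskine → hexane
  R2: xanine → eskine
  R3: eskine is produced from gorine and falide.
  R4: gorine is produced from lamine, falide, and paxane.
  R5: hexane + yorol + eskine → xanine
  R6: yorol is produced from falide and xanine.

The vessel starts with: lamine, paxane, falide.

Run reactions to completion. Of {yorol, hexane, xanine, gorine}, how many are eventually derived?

2

lamine, falide, and paxane present → gorine forms (R4).
gorine and falide present → eskine forms (R3).
gorine and eskine present → hexane forms (R1).
yorol would need falide and xanine (R6), but xanine never forms.
hexane: reached.
xanine would need hexane, yorol, and eskine (R5), but yorol never forms.
gorine: reached.
Reached: hexane and gorine — 2 of the 4.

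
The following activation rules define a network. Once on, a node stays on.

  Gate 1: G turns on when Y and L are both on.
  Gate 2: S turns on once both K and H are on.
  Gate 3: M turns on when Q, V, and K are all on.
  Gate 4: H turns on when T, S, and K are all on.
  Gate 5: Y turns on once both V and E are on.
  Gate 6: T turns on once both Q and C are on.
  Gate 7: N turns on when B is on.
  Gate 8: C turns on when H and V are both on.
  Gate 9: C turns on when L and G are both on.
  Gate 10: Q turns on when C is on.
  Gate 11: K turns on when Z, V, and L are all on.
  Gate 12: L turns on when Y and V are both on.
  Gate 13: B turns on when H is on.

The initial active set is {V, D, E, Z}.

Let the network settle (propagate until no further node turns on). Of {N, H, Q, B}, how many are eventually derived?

1

V and E are on, so Y turns on (Gate 5).
Y and V are on, so L turns on (Gate 12).
Gate 1: Y and L on → G on.
Gate 9: L and G on → C on.
C is on, so Q turns on (Gate 10).
N would need B (Gate 7), but B never turns on.
H would need T, S, and K (Gate 4), but S never turns on.
Q: reached.
B would need H (Gate 13), but H never turns on.
Reached: Q — 1 of the 4.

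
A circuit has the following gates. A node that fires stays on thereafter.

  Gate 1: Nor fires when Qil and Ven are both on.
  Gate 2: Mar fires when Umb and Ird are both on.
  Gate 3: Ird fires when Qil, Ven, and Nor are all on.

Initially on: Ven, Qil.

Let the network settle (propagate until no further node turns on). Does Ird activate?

Yes

Qil and Ven are on, so Nor fires (Gate 1).
Gate 3: Qil, Ven, and Nor on → Ird on.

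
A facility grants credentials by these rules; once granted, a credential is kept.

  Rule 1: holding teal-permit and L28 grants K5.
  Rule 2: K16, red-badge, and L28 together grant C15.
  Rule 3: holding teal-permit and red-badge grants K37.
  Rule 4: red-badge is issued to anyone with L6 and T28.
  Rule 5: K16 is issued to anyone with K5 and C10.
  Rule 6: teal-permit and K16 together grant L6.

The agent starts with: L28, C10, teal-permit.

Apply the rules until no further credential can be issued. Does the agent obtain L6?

Yes

Holding teal-permit and L28 grants K5 (Rule 1).
Holding K5 and C10 grants K16 (Rule 5).
Holding teal-permit and K16 grants L6 (Rule 6).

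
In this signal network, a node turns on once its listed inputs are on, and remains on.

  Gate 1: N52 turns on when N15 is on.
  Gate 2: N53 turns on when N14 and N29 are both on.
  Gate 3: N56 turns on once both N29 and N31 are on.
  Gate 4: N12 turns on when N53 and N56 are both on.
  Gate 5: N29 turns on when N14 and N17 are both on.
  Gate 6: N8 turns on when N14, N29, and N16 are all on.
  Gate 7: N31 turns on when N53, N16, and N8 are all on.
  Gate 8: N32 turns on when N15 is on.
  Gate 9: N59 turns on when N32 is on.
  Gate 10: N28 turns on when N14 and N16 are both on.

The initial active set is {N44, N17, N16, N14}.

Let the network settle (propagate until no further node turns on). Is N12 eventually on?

N14 and N17 are on, so N29 turns on (Gate 5).
N14, N29, and N16 are on, so N8 turns on (Gate 6).
N14 and N29 are on, so N53 turns on (Gate 2).
Gate 7: N53, N16, and N8 on → N31 on.
N29 and N31 are on, so N56 turns on (Gate 3).
N53 and N56 are on, so N12 turns on (Gate 4).

Yes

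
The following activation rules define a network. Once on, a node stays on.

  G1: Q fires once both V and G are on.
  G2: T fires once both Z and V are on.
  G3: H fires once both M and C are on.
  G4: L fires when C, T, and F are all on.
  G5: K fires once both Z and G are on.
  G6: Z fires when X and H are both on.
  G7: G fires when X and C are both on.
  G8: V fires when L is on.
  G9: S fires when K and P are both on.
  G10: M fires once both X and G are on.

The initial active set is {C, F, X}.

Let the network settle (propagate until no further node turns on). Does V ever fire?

No

V would need L (G8), but L never turns on.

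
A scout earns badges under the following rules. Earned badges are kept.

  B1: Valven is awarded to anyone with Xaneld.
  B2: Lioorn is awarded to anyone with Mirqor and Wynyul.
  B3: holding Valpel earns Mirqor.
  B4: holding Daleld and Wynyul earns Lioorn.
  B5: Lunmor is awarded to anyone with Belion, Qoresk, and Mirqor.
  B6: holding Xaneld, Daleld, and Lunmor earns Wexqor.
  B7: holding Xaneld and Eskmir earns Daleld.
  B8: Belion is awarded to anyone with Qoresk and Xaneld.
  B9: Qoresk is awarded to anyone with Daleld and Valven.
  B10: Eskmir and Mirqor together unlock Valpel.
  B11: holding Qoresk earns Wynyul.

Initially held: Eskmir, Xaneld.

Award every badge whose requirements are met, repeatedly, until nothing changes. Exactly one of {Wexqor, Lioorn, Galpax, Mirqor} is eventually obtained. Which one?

With Xaneld and Eskmir, Daleld is earned (B7).
With Xaneld, Valven is earned (B1).
With Daleld and Valven, Qoresk is earned (B9).
With Qoresk, Wynyul is earned (B11).
With Daleld and Wynyul, Lioorn is earned (B4).
Wexqor would need Xaneld, Daleld, and Lunmor (B6), but Lunmor is never earned. No rule produces Galpax, and it is not given. Mirqor would need Valpel (B3), but Valpel is never earned.

Lioorn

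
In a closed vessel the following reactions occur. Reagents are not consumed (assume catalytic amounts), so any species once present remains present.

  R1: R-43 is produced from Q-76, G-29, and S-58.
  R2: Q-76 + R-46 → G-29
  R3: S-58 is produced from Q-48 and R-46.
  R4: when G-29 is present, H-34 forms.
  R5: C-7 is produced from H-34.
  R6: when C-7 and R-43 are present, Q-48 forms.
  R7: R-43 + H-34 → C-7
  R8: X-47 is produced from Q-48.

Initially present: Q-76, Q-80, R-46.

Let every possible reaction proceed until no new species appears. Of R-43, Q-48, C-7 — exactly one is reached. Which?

C-7

Q-76 and R-46 present → G-29 forms (R2).
G-29 present → H-34 forms (R4).
H-34 present → C-7 forms (R5).
Q-48 would need C-7 and R-43 (R6), but R-43 never forms. R-43 would need Q-76, G-29, and S-58 (R1), but S-58 never forms.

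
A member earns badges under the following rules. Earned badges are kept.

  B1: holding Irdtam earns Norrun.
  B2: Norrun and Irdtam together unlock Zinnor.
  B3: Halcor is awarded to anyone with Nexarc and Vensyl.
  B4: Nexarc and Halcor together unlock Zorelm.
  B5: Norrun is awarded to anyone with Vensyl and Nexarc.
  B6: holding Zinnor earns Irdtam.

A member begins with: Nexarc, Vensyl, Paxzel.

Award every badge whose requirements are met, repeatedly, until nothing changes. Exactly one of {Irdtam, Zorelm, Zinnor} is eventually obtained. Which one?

Zorelm

With Nexarc and Vensyl, Halcor is earned (B3).
With Nexarc and Halcor, Zorelm is earned (B4).
Zinnor would need Norrun and Irdtam (B2), but Irdtam is never earned. Irdtam would need Zinnor (B6), but Zinnor is never earned.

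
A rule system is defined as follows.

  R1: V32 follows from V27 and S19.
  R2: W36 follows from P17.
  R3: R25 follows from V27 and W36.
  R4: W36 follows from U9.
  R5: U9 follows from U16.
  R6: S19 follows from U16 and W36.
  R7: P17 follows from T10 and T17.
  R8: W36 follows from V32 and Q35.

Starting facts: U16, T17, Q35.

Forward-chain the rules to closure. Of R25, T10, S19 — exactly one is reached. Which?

S19

From U16, R5 gives U9.
From U9, R4 gives W36.
U16 and W36 hold, so S19 follows (R6).
No rule produces T10, and it is not given. R25 would need V27 and W36 (R3), but V27 is never established.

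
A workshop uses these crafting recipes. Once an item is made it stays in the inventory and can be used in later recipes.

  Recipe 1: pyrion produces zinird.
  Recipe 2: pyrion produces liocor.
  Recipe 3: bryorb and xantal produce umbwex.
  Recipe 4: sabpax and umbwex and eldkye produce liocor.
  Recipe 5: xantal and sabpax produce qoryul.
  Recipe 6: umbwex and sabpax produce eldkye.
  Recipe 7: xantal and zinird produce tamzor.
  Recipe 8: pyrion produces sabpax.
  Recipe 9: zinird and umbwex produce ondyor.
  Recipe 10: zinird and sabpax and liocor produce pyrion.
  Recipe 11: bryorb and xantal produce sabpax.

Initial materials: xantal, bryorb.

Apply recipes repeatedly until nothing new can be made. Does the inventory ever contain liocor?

bryorb and xantal → sabpax (Recipe 11).
Using Recipe 3, bryorb and xantal make umbwex.
umbwex and sabpax → eldkye (Recipe 6).
Using Recipe 4, sabpax, umbwex, and eldkye make liocor.

Yes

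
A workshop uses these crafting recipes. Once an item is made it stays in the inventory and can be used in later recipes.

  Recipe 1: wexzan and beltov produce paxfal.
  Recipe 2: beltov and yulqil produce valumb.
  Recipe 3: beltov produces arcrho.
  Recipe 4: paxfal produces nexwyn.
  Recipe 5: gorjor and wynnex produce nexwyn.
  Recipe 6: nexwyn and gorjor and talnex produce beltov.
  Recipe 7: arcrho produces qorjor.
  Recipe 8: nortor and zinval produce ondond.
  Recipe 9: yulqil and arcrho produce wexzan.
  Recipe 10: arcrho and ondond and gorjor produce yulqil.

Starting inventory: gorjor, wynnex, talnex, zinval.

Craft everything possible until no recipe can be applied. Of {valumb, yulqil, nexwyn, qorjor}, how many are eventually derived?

2

Using Recipe 5, gorjor and wynnex make nexwyn.
nexwyn and gorjor and talnex → beltov (Recipe 6).
beltov → arcrho (Recipe 3).
Using Recipe 7, arcrho makes qorjor.
valumb would need beltov and yulqil (Recipe 2), but yulqil is never obtained.
yulqil would need arcrho, ondond, and gorjor (Recipe 10), but ondond is never obtained.
nexwyn: reached.
qorjor: reached.
Reached: nexwyn and qorjor — 2 of the 4.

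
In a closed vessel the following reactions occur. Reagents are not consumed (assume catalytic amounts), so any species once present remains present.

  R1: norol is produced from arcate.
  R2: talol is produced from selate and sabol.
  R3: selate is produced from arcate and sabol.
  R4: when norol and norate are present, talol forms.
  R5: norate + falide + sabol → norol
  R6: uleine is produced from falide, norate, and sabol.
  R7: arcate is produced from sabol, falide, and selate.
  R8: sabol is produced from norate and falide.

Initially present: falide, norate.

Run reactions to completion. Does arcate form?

No

arcate would need sabol, falide, and selate (R7), but selate never forms.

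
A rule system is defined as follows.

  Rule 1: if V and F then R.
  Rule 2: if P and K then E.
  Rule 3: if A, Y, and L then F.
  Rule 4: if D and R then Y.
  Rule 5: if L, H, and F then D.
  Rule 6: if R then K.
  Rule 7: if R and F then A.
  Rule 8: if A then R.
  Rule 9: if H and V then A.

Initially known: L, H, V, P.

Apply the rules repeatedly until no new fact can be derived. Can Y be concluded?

No

Y would need D and R (Rule 4), but D is never established.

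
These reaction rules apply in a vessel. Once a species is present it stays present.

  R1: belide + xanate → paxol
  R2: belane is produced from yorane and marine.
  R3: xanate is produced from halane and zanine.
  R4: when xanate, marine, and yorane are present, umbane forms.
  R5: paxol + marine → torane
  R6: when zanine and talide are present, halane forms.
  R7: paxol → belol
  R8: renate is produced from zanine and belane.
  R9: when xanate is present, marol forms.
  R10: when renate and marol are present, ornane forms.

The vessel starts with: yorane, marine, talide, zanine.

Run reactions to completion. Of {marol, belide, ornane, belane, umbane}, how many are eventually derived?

4

yorane and marine present → belane forms (R2).
zanine and talide present → halane forms (R6).
halane and zanine present → xanate forms (R3).
zanine and belane present → renate forms (R8).
xanate, marine, and yorane present → umbane forms (R4).
xanate present → marol forms (R9).
renate and marol present → ornane forms (R10).
marol: reached.
No rule produces belide, and it is not given.
ornane: reached.
belane: reached.
umbane: reached.
Reached: marol, ornane, belane, and umbane — 4 of the 5.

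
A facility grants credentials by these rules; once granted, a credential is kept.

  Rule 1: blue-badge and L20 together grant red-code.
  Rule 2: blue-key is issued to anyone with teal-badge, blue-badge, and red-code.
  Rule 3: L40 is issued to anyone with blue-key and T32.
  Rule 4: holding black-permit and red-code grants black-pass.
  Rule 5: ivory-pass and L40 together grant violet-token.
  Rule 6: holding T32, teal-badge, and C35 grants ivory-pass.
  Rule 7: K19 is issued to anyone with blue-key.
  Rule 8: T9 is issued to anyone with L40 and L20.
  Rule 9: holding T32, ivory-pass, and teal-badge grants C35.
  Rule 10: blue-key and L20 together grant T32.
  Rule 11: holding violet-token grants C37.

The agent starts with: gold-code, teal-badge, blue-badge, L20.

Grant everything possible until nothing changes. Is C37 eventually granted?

C37 would need violet-token (Rule 11), but violet-token is never granted.

No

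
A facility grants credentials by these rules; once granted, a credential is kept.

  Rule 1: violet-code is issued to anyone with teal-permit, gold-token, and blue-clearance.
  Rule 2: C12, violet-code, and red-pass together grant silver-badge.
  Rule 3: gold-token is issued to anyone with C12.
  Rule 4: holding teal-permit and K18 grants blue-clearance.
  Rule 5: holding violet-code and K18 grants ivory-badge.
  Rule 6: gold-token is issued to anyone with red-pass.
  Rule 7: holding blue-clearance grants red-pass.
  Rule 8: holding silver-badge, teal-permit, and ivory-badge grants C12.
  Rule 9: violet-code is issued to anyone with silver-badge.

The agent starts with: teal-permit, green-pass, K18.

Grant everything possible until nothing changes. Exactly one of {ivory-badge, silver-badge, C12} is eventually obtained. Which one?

Holding teal-permit and K18 grants blue-clearance (Rule 4).
Holding blue-clearance grants red-pass (Rule 7).
Holding red-pass grants gold-token (Rule 6).
Holding teal-permit, gold-token, and blue-clearance grants violet-code (Rule 1).
Holding violet-code and K18 grants ivory-badge (Rule 5).
silver-badge would need C12, violet-code, and red-pass (Rule 2), but C12 is never granted. C12 would need silver-badge, teal-permit, and ivory-badge (Rule 8), but silver-badge is never granted.

ivory-badge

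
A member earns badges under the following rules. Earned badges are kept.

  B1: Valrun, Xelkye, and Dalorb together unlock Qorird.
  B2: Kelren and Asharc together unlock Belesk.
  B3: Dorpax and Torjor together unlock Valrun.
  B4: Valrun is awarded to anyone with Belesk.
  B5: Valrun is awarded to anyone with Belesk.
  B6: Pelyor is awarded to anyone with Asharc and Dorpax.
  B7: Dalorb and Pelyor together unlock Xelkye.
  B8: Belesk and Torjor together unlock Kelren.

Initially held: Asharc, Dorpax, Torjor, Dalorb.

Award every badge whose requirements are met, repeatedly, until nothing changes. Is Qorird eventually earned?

Yes

With Dorpax and Torjor, Valrun is earned (B3).
With Asharc and Dorpax, Pelyor is earned (B6).
With Dalorb and Pelyor, Xelkye is earned (B7).
With Valrun, Xelkye, and Dalorb, Qorird is earned (B1).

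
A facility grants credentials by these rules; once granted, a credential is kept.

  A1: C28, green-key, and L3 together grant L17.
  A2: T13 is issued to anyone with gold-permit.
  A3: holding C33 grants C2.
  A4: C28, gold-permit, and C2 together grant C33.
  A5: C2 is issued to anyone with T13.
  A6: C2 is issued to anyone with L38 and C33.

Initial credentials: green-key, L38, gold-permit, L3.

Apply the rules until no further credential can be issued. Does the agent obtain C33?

No

C33 would need C28, gold-permit, and C2 (A4), but C28 is never granted.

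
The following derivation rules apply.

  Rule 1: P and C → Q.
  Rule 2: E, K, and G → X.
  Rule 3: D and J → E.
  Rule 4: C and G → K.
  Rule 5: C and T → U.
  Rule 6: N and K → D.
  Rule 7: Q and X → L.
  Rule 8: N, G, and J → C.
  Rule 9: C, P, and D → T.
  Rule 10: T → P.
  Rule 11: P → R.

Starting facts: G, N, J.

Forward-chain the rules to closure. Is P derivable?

No

P would need T (Rule 10), but T is never established.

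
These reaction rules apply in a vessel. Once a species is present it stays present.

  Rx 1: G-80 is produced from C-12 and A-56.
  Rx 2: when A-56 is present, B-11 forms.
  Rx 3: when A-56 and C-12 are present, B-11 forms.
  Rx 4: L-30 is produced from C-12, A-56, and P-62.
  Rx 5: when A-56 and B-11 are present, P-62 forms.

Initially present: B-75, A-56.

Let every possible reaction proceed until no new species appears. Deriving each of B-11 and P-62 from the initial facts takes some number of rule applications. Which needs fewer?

B-11: A-56 present → B-11 forms (Rx 2). [1 rule application]
P-62: A-56 present → B-11 forms (Rx 2). A-56 and B-11 present → P-62 forms (Rx 5). [2 rule applications]
B-11 needs fewer.

B-11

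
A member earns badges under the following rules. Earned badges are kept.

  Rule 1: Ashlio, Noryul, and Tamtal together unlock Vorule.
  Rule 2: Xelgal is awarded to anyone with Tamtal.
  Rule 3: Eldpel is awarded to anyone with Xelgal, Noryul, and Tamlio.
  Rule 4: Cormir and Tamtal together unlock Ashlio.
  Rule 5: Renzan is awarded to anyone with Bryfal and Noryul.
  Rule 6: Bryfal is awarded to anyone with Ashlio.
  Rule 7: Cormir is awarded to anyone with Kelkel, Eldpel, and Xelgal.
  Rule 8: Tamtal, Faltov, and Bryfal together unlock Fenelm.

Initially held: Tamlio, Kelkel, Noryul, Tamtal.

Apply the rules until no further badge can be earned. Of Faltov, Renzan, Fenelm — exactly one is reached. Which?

With Tamtal, Xelgal is earned (Rule 2).
With Xelgal, Noryul, and Tamlio, Eldpel is earned (Rule 3).
With Kelkel, Eldpel, and Xelgal, Cormir is earned (Rule 7).
With Cormir and Tamtal, Ashlio is earned (Rule 4).
With Ashlio, Bryfal is earned (Rule 6).
With Bryfal and Noryul, Renzan is earned (Rule 5).
Fenelm would need Tamtal, Faltov, and Bryfal (Rule 8), but Faltov is never earned. No rule produces Faltov, and it is not given.

Renzan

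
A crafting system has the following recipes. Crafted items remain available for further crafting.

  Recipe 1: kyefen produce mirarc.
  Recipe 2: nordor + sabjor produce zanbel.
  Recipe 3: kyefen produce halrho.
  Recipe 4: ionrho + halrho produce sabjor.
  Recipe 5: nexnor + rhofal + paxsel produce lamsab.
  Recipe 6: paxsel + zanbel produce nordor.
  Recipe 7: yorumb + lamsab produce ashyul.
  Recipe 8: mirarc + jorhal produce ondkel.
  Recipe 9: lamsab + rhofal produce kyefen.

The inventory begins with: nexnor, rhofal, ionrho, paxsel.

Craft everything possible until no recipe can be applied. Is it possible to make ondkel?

ondkel would need mirarc and jorhal (Recipe 8), but jorhal is never obtained.

No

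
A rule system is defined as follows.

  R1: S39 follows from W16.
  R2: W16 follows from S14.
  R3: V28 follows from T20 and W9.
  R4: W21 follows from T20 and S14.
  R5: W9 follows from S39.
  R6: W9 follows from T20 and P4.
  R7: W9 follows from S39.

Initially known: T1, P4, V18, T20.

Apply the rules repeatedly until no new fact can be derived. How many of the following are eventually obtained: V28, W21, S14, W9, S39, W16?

2

From T20 and P4, R6 gives W9.
T20 and W9 hold, so V28 follows (R3).
V28: reached.
W21 would need T20 and S14 (R4), but S14 is never established.
No rule produces S14, and it is not given.
W9: reached.
S39 would need W16 (R1), but W16 is never established.
W16 would need S14 (R2), but S14 is never established.
Reached: V28 and W9 — 2 of the 6.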